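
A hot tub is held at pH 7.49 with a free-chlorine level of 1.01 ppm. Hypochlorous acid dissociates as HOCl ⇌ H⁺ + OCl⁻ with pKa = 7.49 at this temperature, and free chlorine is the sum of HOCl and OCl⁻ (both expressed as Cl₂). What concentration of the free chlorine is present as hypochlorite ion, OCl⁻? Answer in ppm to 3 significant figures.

[OCl⁻]/[HOCl] = 10^(pH − pKa) = 10^(7.49 − 7.49) = 10^0.00 = 1.
Fraction as HOCl = 1 / (1 + 1) = 0.5.
OCl⁻ = (1 − 0.5) × 1.01 ppm = 0.505 ppm.

0.505 ppm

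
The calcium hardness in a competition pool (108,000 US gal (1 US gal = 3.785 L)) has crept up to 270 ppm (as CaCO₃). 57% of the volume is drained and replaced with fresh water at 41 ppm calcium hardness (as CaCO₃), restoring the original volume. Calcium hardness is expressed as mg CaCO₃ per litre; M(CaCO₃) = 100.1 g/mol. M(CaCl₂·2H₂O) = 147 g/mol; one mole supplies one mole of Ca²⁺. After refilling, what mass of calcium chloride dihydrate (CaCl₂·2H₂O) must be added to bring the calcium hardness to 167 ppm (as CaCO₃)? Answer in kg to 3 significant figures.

16.5 kg

Volume: 108,000 US gal × 3.785 L/gal = 408,780 L.
After draining 57% and refilling: 270 × 0.43 + 41 × 0.57 = 139.47 ppm.
Deficit to target: 167 − 139.47 = 27.53 mg/L.
As CaCO₃: 27.53 mg/L × 408,780 L = 11,250 g; ÷ 100.1 = 112.4 mol Ca²⁺.
Mass: 112.4 × 147 = 16,530 g.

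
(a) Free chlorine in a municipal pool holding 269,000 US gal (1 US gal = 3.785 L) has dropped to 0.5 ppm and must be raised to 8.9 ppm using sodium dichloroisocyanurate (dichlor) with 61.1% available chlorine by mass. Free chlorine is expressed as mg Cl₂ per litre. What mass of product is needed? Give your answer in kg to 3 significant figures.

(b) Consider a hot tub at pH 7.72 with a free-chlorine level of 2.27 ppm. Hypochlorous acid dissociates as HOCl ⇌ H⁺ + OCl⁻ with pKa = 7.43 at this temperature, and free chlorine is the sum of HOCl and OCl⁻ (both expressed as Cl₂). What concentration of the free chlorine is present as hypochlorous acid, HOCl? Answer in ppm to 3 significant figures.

(a) 14.0 kg; (b) 0.770 ppm

(a) Volume: 269,000 US gal × 3.785 L/gal = 1,018,165 L.
(a) Chlorine deficit: 8.9 − 0.5 = 8.4 ppm = 8.4 mg/L as Cl₂.
(a) Cl₂ equivalent needed: 8.4 mg/L × 1,018,165 L = 8,553,000 mg = 8553 g.
(a) Product at 61.1% available chlorine: 8553 / 0.611 = 14,000 g.

(b) [OCl⁻]/[HOCl] = 10^(pH − pKa) = 10^(7.72 − 7.43) = 10^0.29 = 1.95.
(b) Fraction as HOCl = 1 / (1 + 1.95) = 0.339.
(b) HOCl = 0.339 × 2.27 ppm = 0.7695 ppm.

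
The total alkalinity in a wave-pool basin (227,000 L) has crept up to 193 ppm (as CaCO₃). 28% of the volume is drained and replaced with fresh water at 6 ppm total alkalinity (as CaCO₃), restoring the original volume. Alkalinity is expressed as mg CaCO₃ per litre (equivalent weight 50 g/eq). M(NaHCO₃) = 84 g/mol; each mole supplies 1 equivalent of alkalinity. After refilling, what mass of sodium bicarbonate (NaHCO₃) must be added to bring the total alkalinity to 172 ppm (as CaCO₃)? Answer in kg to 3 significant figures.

After draining 28% and refilling: 193 × 0.72 + 6 × 0.28 = 140.64 ppm.
Deficit to target: 172 − 140.64 = 31.36 mg/L.
As CaCO₃: 31.36 mg/L × 227,000 L = 7119 g; ÷ 50 g/eq ÷ 1 = 142.4 mol NaHCO₃.
Mass: 142.4 × 84 = 11,960 g.

12.0 kg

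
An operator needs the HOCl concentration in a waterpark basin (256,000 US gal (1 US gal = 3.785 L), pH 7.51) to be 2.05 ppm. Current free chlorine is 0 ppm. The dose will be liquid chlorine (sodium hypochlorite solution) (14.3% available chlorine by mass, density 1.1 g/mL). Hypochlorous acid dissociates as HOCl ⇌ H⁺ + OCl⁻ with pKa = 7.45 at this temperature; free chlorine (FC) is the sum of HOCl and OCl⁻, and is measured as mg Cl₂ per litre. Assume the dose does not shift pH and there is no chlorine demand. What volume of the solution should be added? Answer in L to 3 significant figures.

Volume: 256,000 US gal × 3.785 L/gal = 968,960 L.
[OCl⁻]/[HOCl] = 10^(pH − pKa) = 10^(7.51 − 7.45) = 1.148; fraction as HOCl = 1/(1 + 1.148) = 0.4655.
Free chlorine required for 2.05 ppm HOCl: 2.05 / 0.4655 = 4.404 ppm.
FC to add: 4.404 − 0 = 4.404 mg/L as Cl₂.
Cl₂ equivalent: 4.404 mg/L × 968,960 L = 4267 g.
Product at 14.3% available Cl: 4267 / 0.143 = 29,840 g.
Volume: 29,840 g ÷ 1.1 g/mL = 27,130 mL.

27.1 L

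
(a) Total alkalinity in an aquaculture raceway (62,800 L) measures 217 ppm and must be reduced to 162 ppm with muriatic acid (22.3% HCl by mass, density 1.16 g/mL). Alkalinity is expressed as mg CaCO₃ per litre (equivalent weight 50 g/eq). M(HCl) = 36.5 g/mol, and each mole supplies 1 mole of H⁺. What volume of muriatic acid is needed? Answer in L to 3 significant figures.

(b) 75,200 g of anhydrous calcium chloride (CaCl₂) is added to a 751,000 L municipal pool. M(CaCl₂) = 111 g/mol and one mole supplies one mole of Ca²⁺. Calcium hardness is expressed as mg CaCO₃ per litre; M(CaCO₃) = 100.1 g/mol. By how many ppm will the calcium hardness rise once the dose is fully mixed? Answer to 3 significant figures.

(a) 9.75 L; (b) 90.3 ppm

(a) Alkalinity to neutralize: (217 − 162) = 55 mg/L as CaCO₃ × 62,800 L = 3454 g as CaCO₃.
(a) Equivalents of H⁺ required: 3454 ÷ 50 g/eq = 69.08 eq = 69.08 mol HCl.
(a) Mass of HCl: 69.08 × 36.5 = 2521 g.
(a) Mass of 22.3% solution: 2521 / 0.223 = 11,310 g.
(a) Volume: 11,310 g ÷ 1.16 g/mL = 9747 mL.

(b) Moles of Ca²⁺: 75,200 g ÷ 111 g/mol = 677.5 mol.
(b) As CaCO₃: 677.5 mol × 100.1 g/mol = 67,820 g.
(b) Rise: 67,820 g / 751,000 L × 1000 = 90.3 mg/L.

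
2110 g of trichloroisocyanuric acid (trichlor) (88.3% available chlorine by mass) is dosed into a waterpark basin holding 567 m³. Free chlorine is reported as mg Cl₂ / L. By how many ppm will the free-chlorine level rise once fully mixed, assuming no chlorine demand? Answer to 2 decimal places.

Volume: 567 m³ = 567,000 L.
Available chlorine delivered: 2110 g × 0.883 = 1863 g as Cl₂.
Concentration rise: 1863 g / 567,000 L = 3.286 mg/L = 3.29 ppm.

3.29 ppm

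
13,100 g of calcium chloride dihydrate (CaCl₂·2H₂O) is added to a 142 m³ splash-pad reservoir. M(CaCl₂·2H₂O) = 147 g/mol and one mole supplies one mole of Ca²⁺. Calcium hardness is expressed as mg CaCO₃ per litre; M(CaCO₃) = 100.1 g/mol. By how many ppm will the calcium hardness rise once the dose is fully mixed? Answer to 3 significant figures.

62.8 ppm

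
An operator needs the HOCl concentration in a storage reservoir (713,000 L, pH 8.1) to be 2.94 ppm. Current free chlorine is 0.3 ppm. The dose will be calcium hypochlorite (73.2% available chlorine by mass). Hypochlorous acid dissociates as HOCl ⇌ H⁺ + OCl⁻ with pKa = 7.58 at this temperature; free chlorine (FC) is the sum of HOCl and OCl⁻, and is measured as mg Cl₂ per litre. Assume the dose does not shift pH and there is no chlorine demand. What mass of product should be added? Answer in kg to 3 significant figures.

12.1 kg

[OCl⁻]/[HOCl] = 10^(pH − pKa) = 10^(8.1 − 7.58) = 3.311; fraction as HOCl = 1/(1 + 3.311) = 0.2319.
Free chlorine required for 2.94 ppm HOCl: 2.94 / 0.2319 = 12.68 ppm.
FC to add: 12.68 − 0.3 = 12.38 mg/L as Cl₂.
Cl₂ equivalent: 12.38 mg/L × 713,000 L = 8824 g.
Product at 73.2% available Cl: 8824 / 0.732 = 12,050 g.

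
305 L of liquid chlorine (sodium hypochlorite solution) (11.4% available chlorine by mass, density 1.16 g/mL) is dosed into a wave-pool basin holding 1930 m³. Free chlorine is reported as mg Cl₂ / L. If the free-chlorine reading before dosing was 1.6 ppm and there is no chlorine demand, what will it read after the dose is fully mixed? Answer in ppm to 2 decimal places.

Volume: 1930 m³ = 1,930,000 L.
Mass of solution: 305 L × 1000 mL/L × 1.16 g/mL = 353,800 g.
Available chlorine delivered: 353,800 g × 0.114 = 40,330 g as Cl₂.
Concentration rise: 40,330 g / 1,930,000 L = 20.9 mg/L = 20.90 ppm.
Final FC: 1.6 + 20.90 = 22.50 ppm.

22.50 ppm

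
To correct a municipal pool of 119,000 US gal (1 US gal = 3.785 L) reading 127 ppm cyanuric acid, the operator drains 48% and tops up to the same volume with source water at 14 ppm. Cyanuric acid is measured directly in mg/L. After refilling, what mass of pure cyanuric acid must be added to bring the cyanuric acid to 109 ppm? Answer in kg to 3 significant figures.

Volume: 119,000 US gal × 3.785 L/gal = 450,415 L.
After draining 48% and refilling: 127 × 0.52 + 14 × 0.48 = 72.76 ppm.
Deficit to target: 109 − 72.76 = 36.24 mg/L.
Mass: 36.24 mg/L × 450,415 L = 16,320 g cyanuric acid.

16.3 kg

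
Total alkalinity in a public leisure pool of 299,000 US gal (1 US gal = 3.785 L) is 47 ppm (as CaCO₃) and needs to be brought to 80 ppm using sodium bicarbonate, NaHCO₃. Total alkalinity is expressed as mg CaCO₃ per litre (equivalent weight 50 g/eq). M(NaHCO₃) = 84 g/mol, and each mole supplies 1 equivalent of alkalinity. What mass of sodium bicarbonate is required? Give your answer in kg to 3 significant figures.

Volume: 299,000 US gal × 3.785 L/gal = 1,131,715 L.
Alkalinity to add: (80 − 47) = 33 mg/L as CaCO₃ × 1,131,715 L = 37,350 g as CaCO₃.
Equivalents: 37,350 g ÷ 50 g/eq = 746.9 eq.
NaHCO₃ supplies 1 eq per mole → 746.9 mol.
Mass: 746.9 mol × 84 g/mol = 62,740 g.

62.7 kg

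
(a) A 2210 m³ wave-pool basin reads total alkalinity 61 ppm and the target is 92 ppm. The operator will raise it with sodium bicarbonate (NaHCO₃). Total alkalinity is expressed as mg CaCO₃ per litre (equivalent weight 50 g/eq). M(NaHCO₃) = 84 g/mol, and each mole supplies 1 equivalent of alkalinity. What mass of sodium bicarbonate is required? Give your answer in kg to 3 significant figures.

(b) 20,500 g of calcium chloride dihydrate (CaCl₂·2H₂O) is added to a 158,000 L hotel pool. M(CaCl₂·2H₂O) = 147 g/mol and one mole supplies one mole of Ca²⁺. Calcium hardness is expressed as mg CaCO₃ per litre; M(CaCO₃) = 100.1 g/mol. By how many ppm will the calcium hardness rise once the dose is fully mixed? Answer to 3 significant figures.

(a) 115 kg; (b) 88.4 ppm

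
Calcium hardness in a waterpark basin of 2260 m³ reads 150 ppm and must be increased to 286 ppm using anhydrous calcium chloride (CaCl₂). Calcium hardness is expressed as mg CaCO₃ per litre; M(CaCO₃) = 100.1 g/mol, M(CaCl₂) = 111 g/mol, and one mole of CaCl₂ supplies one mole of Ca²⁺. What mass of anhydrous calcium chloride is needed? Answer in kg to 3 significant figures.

Volume: 2260 m³ = 2,260,000 L.
Hardness to add: (286 − 150) = 136 mg/L as CaCO₃ × 2,260,000 L = 307,400 g as CaCO₃.
Moles of Ca²⁺ (1 mol Ca²⁺ ≡ 1 mol CaCO₃): 307,400 / 100.1 g/mol = 3071 mol.
Mass of CaCl₂: 3071 × 111 = 340,800 g.

341 kg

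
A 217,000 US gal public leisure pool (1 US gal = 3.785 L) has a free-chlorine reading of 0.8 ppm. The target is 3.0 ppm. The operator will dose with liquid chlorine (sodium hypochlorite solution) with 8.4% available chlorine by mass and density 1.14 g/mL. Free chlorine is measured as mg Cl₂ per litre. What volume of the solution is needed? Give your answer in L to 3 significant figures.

18.9 L

Volume: 217,000 US gal × 3.785 L/gal = 821,345 L.
Chlorine deficit: 3.0 − 0.8 = 2.2 ppm = 2.2 mg/L as Cl₂.
Cl₂ equivalent needed: 2.2 mg/L × 821,345 L = 1,807,000 mg = 1807 g.
Product at 8.4% available chlorine: 1807 / 0.084 = 21,510 g.
Volume at density 1.14 g/mL: 21,510 g ÷ 1.14 g/mL = 18,870 mL.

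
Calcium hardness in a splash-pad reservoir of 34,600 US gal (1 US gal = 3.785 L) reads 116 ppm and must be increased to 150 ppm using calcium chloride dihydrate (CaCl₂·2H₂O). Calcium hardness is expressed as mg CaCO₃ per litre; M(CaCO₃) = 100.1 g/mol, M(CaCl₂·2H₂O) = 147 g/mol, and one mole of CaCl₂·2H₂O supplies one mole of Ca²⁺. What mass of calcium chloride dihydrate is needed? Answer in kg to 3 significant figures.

Volume: 34,600 US gal × 3.785 L/gal = 130,961 L.
Hardness to add: (150 − 116) = 34 mg/L as CaCO₃ × 130,961 L = 4453 g as CaCO₃.
Moles of Ca²⁺ (1 mol Ca²⁺ ≡ 1 mol CaCO₃): 4453 / 100.1 g/mol = 44.48 mol.
Mass of CaCl₂·2H₂O: 44.48 × 147 = 6539 g.

6.54 kg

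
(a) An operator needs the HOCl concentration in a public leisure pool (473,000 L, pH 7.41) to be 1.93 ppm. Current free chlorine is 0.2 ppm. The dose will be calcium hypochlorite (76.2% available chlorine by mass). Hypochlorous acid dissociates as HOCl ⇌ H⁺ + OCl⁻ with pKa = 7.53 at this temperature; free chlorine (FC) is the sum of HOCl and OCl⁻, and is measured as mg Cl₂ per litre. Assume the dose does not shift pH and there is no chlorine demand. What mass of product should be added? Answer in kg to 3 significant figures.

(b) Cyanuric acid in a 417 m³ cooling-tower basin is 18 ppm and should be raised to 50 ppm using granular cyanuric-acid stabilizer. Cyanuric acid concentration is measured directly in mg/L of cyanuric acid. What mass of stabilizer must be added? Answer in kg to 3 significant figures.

(a) 1.98 kg; (b) 13.3 kg

(a) [OCl⁻]/[HOCl] = 10^(pH − pKa) = 10^(7.41 − 7.53) = 0.7586; fraction as HOCl = 1/(1 + 0.7586) = 0.5686.
(a) Free chlorine required for 1.93 ppm HOCl: 1.93 / 0.5686 = 3.394 ppm.
(a) FC to add: 3.394 − 0.2 = 3.194 mg/L as Cl₂.
(a) Cl₂ equivalent: 3.194 mg/L × 473,000 L = 1511 g.
(a) Product at 76.2% available Cl: 1511 / 0.762 = 1983 g.

(b) Volume: 417 m³ = 417,000 L.
(b) CYA to add: (50 − 18) = 32 mg/L × 417,000 L = 13,340 g cyanuric acid.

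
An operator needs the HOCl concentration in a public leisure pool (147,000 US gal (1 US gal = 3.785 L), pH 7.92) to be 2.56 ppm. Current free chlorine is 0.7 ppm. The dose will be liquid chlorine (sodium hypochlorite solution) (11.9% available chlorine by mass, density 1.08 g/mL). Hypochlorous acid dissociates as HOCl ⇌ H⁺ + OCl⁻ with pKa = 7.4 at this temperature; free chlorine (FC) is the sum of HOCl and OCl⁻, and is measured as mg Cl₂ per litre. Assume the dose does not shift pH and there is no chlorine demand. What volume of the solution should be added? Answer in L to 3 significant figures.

44.8 L

Volume: 147,000 US gal × 3.785 L/gal = 556,395 L.
[OCl⁻]/[HOCl] = 10^(pH − pKa) = 10^(7.92 − 7.4) = 3.311; fraction as HOCl = 1/(1 + 3.311) = 0.2319.
Free chlorine required for 2.56 ppm HOCl: 2.56 / 0.2319 = 11.04 ppm.
FC to add: 11.04 − 0.7 = 10.34 mg/L as Cl₂.
Cl₂ equivalent: 10.34 mg/L × 556,395 L = 5751 g.
Product at 11.9% available Cl: 5751 / 0.119 = 48,330 g.
Volume: 48,330 g ÷ 1.08 g/mL = 44,750 mL.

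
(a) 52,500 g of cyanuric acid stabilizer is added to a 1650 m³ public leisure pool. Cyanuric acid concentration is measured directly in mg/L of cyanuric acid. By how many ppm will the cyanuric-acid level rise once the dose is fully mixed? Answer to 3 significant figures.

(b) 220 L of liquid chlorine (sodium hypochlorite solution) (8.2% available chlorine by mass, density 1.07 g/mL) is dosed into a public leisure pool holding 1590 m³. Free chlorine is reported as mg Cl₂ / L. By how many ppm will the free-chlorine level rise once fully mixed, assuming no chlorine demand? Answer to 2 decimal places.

(a) 31.8 ppm; (b) 12.14 ppm

(a) Volume: 1650 m³ = 1,650,000 L.
(a) Rise: 52,500 g / 1,650,000 L × 1000 = 31.82 mg/L.

(b) Volume: 1590 m³ = 1,590,000 L.
(b) Mass of solution: 220 L × 1000 mL/L × 1.07 g/mL = 235,400 g.
(b) Available chlorine delivered: 235,400 g × 0.082 = 19,300 g as Cl₂.
(b) Concentration rise: 19,300 g / 1,590,000 L = 12.14 mg/L = 12.14 ppm.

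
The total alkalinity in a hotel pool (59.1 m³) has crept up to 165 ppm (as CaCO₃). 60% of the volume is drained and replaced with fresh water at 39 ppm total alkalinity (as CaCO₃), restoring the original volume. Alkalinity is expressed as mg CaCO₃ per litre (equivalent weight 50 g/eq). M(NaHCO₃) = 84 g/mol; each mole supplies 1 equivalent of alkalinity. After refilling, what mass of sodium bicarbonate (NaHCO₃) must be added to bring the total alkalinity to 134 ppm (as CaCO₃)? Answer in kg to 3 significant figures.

Volume: 59.1 m³ = 59,100 L.
After draining 60% and refilling: 165 × 0.40 + 39 × 0.60 = 89.4 ppm.
Deficit to target: 134 − 89.4 = 44.6 mg/L.
As CaCO₃: 44.6 mg/L × 59,100 L = 2636 g; ÷ 50 g/eq ÷ 1 = 52.72 mol NaHCO₃.
Mass: 52.72 × 84 = 4428 g.

4.43 kg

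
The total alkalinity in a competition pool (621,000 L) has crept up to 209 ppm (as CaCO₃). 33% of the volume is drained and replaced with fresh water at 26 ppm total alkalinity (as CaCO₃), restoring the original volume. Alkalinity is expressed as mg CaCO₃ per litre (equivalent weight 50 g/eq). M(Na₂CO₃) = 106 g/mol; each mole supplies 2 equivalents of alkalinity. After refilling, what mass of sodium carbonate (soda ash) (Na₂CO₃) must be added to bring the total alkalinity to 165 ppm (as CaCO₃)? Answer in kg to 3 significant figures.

After draining 33% and refilling: 209 × 0.67 + 26 × 0.33 = 148.61 ppm.
Deficit to target: 165 − 148.61 = 16.39 mg/L.
As CaCO₃: 16.39 mg/L × 621,000 L = 10,180 g; ÷ 50 g/eq ÷ 2 = 101.8 mol Na₂CO₃.
Mass: 101.8 × 106 = 10,790 g.

10.8 kg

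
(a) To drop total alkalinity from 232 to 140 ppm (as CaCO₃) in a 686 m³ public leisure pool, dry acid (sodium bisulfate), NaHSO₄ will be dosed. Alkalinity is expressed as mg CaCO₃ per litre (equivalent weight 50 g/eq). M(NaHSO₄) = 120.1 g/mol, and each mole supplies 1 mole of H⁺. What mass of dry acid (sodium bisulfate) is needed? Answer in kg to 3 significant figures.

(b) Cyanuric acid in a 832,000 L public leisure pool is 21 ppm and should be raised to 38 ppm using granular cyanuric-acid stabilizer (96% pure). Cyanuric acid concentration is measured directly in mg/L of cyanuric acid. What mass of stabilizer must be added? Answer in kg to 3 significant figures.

(a) 152 kg; (b) 14.7 kg

(a) Volume: 686 m³ = 686,000 L.
(a) Alkalinity to neutralize: (232 − 140) = 92 mg/L as CaCO₃ × 686,000 L = 63,110 g as CaCO₃.
(a) Equivalents of H⁺ required: 63,110 ÷ 50 g/eq = 1262 eq = 1262 mol NaHSO₄.
(a) Mass of NaHSO₄: 1262 × 120.1 = 151,600 g.

(b) CYA to add: (38 − 21) = 17 mg/L × 832,000 L = 14,140 g cyanuric acid.
(b) At 96% purity: 14,140 / 0.96 = 14,730 g product.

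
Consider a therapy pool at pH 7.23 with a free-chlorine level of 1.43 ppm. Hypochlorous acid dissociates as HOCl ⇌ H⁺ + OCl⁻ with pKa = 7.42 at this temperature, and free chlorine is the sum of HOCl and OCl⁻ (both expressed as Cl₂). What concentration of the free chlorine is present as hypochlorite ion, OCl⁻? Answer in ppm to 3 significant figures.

0.561 ppm

[OCl⁻]/[HOCl] = 10^(pH − pKa) = 10^(7.23 − 7.42) = 10^-0.19 = 0.6457.
Fraction as HOCl = 1 / (1 + 0.6457) = 0.6077.
OCl⁻ = (1 − 0.6077) × 1.43 ppm = 0.561 ppm.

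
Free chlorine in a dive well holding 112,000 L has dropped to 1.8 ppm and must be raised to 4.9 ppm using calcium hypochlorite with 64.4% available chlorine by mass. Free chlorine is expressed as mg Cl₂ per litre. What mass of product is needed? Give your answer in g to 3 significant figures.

539 g

Chlorine deficit: 4.9 − 1.8 = 3.1 ppm = 3.1 mg/L as Cl₂.
Cl₂ equivalent needed: 3.1 mg/L × 112,000 L = 347,200 mg = 347.2 g.
Product at 64.4% available chlorine: 347.2 / 0.644 = 539.1 g.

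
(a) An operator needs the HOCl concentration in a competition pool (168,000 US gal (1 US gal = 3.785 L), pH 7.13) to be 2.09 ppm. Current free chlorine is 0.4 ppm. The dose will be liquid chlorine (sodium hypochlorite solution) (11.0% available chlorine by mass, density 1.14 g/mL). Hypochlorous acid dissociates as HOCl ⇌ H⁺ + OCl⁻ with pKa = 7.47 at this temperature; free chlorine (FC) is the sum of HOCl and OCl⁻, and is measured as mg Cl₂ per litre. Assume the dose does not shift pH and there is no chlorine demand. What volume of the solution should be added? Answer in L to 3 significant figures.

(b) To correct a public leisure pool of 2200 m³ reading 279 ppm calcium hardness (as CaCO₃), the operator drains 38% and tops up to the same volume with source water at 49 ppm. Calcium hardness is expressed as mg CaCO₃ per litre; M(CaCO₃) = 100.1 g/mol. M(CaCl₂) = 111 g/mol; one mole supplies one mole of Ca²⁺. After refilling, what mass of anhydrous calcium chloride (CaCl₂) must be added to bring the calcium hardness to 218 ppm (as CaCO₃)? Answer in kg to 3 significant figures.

(a) Volume: 168,000 US gal × 3.785 L/gal = 635,880 L.
(a) [OCl⁻]/[HOCl] = 10^(pH − pKa) = 10^(7.13 − 7.47) = 0.4571; fraction as HOCl = 1/(1 + 0.4571) = 0.6863.
(a) Free chlorine required for 2.09 ppm HOCl: 2.09 / 0.6863 = 3.045 ppm.
(a) FC to add: 3.045 − 0.4 = 2.645 mg/L as Cl₂.
(a) Cl₂ equivalent: 2.645 mg/L × 635,880 L = 1682 g.
(a) Product at 11.0% available Cl: 1682 / 0.11 = 15,290 g.
(a) Volume: 15,290 g ÷ 1.14 g/mL = 13,410 mL.

(b) Volume: 2200 m³ = 2,200,000 L.
(b) After draining 38% and refilling: 279 × 0.62 + 49 × 0.38 = 191.6 ppm.
(b) Deficit to target: 218 − 191.6 = 26.4 mg/L.
(b) As CaCO₃: 26.4 mg/L × 2,200,000 L = 58,080 g; ÷ 100.1 = 580.2 mol Ca²⁺.
(b) Mass: 580.2 × 111 = 64,400 g.

(a) 13.4 L; (b) 64.4 kg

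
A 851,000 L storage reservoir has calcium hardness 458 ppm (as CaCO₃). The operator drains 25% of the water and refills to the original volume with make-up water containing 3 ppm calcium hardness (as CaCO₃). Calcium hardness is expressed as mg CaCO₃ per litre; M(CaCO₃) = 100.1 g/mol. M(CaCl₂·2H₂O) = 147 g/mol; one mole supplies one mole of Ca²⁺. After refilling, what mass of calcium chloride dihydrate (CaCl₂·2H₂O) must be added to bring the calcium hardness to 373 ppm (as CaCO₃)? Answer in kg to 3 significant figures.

35.9 kg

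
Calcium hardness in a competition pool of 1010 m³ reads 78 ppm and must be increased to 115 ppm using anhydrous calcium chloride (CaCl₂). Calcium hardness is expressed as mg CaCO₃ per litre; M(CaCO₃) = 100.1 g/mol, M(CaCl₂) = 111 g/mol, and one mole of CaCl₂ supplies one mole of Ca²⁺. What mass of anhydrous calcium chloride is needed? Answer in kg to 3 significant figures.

41.4 kg

Volume: 1010 m³ = 1,010,000 L.
Hardness to add: (115 − 78) = 37 mg/L as CaCO₃ × 1,010,000 L = 37,370 g as CaCO₃.
Moles of Ca²⁺ (1 mol Ca²⁺ ≡ 1 mol CaCO₃): 37,370 / 100.1 g/mol = 373.3 mol.
Mass of CaCl₂: 373.3 × 111 = 41,440 g.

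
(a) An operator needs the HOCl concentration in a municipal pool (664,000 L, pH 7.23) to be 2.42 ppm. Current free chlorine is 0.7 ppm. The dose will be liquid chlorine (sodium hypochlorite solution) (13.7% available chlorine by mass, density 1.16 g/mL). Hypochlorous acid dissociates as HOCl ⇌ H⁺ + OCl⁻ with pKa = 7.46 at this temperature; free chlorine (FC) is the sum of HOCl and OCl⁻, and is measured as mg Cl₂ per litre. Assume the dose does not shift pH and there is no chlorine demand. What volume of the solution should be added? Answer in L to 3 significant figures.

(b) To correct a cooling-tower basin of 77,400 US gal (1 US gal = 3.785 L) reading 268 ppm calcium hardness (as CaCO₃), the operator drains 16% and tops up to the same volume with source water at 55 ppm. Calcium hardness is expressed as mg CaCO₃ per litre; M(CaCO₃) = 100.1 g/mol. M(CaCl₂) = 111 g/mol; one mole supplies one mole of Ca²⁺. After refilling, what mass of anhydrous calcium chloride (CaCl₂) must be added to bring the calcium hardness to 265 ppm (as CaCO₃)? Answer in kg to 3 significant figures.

(a) 13.1 L; (b) 10.1 kg

(a) [OCl⁻]/[HOCl] = 10^(pH − pKa) = 10^(7.23 − 7.46) = 0.5888; fraction as HOCl = 1/(1 + 0.5888) = 0.6294.
(a) Free chlorine required for 2.42 ppm HOCl: 2.42 / 0.6294 = 3.845 ppm.
(a) FC to add: 3.845 − 0.7 = 3.145 mg/L as Cl₂.
(a) Cl₂ equivalent: 3.145 mg/L × 664,000 L = 2088 g.
(a) Product at 13.7% available Cl: 2088 / 0.137 = 15,240 g.
(a) Volume: 15,240 g ÷ 1.16 g/mL = 13,140 mL.

(b) Volume: 77,400 US gal × 3.785 L/gal = 292,959 L.
(b) After draining 16% and refilling: 268 × 0.84 + 55 × 0.16 = 233.92 ppm.
(b) Deficit to target: 265 − 233.92 = 31.08 mg/L.
(b) As CaCO₃: 31.08 mg/L × 292,959 L = 9105 g; ÷ 100.1 = 90.96 mol Ca²⁺.
(b) Mass: 90.96 × 111 = 10,100 g.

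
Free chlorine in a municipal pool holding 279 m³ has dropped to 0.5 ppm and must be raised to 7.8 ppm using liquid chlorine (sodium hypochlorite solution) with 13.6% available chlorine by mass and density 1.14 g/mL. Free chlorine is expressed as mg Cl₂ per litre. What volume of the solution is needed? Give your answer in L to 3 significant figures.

13.1 L

Volume: 279 m³ = 279,000 L.
Chlorine deficit: 7.8 − 0.5 = 7.3 ppm = 7.3 mg/L as Cl₂.
Cl₂ equivalent needed: 7.3 mg/L × 279,000 L = 2,037,000 mg = 2037 g.
Product at 13.6% available chlorine: 2037 / 0.136 = 14,980 g.
Volume at density 1.14 g/mL: 14,980 g ÷ 1.14 g/mL = 13,140 mL.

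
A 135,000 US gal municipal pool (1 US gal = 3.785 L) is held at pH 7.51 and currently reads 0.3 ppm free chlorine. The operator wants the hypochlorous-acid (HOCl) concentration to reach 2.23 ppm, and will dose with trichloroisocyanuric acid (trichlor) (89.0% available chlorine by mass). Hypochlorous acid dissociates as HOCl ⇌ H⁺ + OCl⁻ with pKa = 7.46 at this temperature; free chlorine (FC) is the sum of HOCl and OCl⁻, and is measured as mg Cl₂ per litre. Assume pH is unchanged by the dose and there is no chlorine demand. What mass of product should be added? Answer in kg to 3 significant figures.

2.54 kg

Volume: 135,000 US gal × 3.785 L/gal = 510,975 L.
[OCl⁻]/[HOCl] = 10^(pH − pKa) = 10^(7.51 − 7.46) = 1.122; fraction as HOCl = 1/(1 + 1.122) = 0.4712.
Free chlorine required for 2.23 ppm HOCl: 2.23 / 0.4712 = 4.732 ppm.
FC to add: 4.732 − 0.3 = 4.432 mg/L as Cl₂.
Cl₂ equivalent: 4.432 mg/L × 510,975 L = 2265 g.
Product at 89.0% available Cl: 2265 / 0.89 = 2545 g.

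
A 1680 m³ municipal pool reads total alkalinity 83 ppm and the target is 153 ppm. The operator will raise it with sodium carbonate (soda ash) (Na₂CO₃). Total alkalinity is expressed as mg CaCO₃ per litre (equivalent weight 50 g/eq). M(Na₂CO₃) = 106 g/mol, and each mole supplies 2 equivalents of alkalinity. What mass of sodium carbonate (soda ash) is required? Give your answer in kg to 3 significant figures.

Volume: 1680 m³ = 1,680,000 L.
Alkalinity to add: (153 − 83) = 70 mg/L as CaCO₃ × 1,680,000 L = 117,600 g as CaCO₃.
Equivalents: 117,600 g ÷ 50 g/eq = 2352 eq.
Each mole of Na₂CO₃ supplies 2 eq, so 2352 / 2 = 1176 mol.
Mass: 1176 mol × 106 g/mol = 124,700 g.

125 kg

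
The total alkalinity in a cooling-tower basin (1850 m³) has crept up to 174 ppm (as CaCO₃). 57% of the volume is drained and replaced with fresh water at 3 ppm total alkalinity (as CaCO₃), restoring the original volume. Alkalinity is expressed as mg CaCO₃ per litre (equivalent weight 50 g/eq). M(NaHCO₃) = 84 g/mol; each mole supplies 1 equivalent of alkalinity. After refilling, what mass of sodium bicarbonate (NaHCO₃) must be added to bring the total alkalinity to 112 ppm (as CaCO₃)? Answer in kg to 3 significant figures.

Volume: 1850 m³ = 1,850,000 L.
After draining 57% and refilling: 174 × 0.43 + 3 × 0.57 = 76.53 ppm.
Deficit to target: 112 − 76.53 = 35.47 mg/L.
As CaCO₃: 35.47 mg/L × 1,850,000 L = 65,620 g; ÷ 50 g/eq ÷ 1 = 1312 mol NaHCO₃.
Mass: 1312 × 84 = 110,200 g.

110 kg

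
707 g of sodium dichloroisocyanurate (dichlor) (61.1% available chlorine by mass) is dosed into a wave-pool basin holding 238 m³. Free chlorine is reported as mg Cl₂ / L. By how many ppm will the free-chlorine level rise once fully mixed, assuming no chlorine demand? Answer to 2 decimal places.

1.82 ppm

Volume: 238 m³ = 238,000 L.
Available chlorine delivered: 707 g × 0.611 = 432 g as Cl₂.
Concentration rise: 432 g / 238,000 L = 1.815 mg/L = 1.82 ppm.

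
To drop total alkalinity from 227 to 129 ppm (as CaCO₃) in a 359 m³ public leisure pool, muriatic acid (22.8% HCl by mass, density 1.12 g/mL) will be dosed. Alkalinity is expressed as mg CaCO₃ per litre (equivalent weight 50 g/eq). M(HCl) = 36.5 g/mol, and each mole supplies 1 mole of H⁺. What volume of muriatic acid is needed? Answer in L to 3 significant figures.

101 L

Volume: 359 m³ = 359,000 L.
Alkalinity to neutralize: (227 − 129) = 98 mg/L as CaCO₃ × 359,000 L = 35,180 g as CaCO₃.
Equivalents of H⁺ required: 35,180 ÷ 50 g/eq = 703.6 eq = 703.6 mol HCl.
Mass of HCl: 703.6 × 36.5 = 25,680 g.
Mass of 22.8% solution: 25,680 / 0.228 = 112,600 g.
Volume: 112,600 g ÷ 1.12 g/mL = 100,600 mL.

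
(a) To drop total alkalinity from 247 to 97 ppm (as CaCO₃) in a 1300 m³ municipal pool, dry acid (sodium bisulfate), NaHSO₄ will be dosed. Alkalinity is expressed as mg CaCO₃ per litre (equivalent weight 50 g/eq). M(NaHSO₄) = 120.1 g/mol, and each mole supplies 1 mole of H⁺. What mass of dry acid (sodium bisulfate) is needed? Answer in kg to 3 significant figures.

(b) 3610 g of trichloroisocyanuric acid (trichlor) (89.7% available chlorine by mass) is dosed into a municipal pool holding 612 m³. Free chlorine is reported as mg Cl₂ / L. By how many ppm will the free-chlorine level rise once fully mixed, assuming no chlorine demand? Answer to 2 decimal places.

(a) Volume: 1300 m³ = 1,300,000 L.
(a) Alkalinity to neutralize: (247 − 97) = 150 mg/L as CaCO₃ × 1,300,000 L = 195,000 g as CaCO₃.
(a) Equivalents of H⁺ required: 195,000 ÷ 50 g/eq = 3900 eq = 3900 mol NaHSO₄.
(a) Mass of NaHSO₄: 3900 × 120.1 = 468,400 g.

(b) Volume: 612 m³ = 612,000 L.
(b) Available chlorine delivered: 3610 g × 0.897 = 3238 g as Cl₂.
(b) Concentration rise: 3238 g / 612,000 L = 5.291 mg/L = 5.29 ppm.

(a) 468 kg; (b) 5.29 ppm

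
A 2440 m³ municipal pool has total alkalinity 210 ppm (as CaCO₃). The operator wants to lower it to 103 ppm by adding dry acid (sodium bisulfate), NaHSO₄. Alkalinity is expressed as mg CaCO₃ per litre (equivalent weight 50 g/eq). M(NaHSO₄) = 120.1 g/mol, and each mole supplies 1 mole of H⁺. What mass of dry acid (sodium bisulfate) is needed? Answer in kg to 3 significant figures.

Volume: 2440 m³ = 2,440,000 L.
Alkalinity to neutralize: (210 − 103) = 107 mg/L as CaCO₃ × 2,440,000 L = 261,100 g as CaCO₃.
Equivalents of H⁺ required: 261,100 ÷ 50 g/eq = 5222 eq = 5222 mol NaHSO₄.
Mass of NaHSO₄: 5222 × 120.1 = 627,100 g.

627 kg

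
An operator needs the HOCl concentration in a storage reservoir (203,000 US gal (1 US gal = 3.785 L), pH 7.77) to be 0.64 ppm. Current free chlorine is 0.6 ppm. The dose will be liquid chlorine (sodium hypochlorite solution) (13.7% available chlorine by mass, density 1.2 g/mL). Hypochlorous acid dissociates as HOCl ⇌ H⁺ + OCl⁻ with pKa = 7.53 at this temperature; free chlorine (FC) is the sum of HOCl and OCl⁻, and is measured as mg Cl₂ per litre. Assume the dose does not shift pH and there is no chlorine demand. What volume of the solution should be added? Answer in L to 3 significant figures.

Volume: 203,000 US gal × 3.785 L/gal = 768,355 L.
[OCl⁻]/[HOCl] = 10^(pH − pKa) = 10^(7.77 − 7.53) = 1.738; fraction as HOCl = 1/(1 + 1.738) = 0.3653.
Free chlorine required for 0.64 ppm HOCl: 0.64 / 0.3653 = 1.752 ppm.
FC to add: 1.752 − 0.6 = 1.152 mg/L as Cl₂.
Cl₂ equivalent: 1.152 mg/L × 768,355 L = 885.3 g.
Product at 13.7% available Cl: 885.3 / 0.137 = 6462 g.
Volume: 6462 g ÷ 1.2 g/mL = 5385 mL.

5.38 L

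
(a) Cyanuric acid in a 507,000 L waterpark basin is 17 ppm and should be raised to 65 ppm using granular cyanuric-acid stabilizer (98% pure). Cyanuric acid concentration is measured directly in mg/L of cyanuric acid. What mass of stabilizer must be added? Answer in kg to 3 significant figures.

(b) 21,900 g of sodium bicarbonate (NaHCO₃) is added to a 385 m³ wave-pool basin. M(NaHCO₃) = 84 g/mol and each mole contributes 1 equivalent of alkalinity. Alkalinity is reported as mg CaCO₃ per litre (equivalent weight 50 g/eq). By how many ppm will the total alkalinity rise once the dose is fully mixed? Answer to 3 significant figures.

(a) CYA to add: (65 − 17) = 48 mg/L × 507,000 L = 24,340 g cyanuric acid.
(a) At 98% purity: 24,340 / 0.98 = 24,830 g product.

(b) Volume: 385 m³ = 385,000 L.
(b) Moles of NaHCO₃: 21,900 g ÷ 84 g/mol = 260.7 mol → 260.7 eq of alkalinity.
(b) As CaCO₃: 260.7 eq × 50 g/eq = 13,040 g.
(b) Rise: 13,040 g / 385,000 L × 1000 = 33.86 mg/L.

(a) 24.8 kg; (b) 33.9 ppm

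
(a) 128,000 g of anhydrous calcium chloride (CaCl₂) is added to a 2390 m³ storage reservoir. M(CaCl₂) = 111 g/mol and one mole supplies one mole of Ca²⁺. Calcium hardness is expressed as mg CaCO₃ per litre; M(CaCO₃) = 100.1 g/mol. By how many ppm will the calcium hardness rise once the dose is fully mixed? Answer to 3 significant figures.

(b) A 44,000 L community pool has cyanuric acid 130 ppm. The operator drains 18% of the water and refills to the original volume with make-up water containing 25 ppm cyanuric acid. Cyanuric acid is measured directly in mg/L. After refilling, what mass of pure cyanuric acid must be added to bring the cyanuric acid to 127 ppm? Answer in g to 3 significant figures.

(a) 48.3 ppm; (b) 700 g

(a) Volume: 2390 m³ = 2,390,000 L.
(a) Moles of Ca²⁺: 128,000 g ÷ 111 g/mol = 1153 mol.
(a) As CaCO₃: 1153 mol × 100.1 g/mol = 115,400 g.
(a) Rise: 115,400 g / 2,390,000 L × 1000 = 48.3 mg/L.

(b) After draining 18% and refilling: 130 × 0.82 + 25 × 0.18 = 111.1 ppm.
(b) Deficit to target: 127 − 111.1 = 15.9 mg/L.
(b) Mass: 15.9 mg/L × 44,000 L = 699.6 g cyanuric acid.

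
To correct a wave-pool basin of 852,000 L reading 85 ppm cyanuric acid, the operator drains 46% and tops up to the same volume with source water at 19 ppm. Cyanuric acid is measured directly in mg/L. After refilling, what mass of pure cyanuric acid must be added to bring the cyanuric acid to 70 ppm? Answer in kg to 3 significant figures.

13.1 kg

After draining 46% and refilling: 85 × 0.54 + 19 × 0.46 = 54.64 ppm.
Deficit to target: 70 − 54.64 = 15.36 mg/L.
Mass: 15.36 mg/L × 852,000 L = 13,090 g cyanuric acid.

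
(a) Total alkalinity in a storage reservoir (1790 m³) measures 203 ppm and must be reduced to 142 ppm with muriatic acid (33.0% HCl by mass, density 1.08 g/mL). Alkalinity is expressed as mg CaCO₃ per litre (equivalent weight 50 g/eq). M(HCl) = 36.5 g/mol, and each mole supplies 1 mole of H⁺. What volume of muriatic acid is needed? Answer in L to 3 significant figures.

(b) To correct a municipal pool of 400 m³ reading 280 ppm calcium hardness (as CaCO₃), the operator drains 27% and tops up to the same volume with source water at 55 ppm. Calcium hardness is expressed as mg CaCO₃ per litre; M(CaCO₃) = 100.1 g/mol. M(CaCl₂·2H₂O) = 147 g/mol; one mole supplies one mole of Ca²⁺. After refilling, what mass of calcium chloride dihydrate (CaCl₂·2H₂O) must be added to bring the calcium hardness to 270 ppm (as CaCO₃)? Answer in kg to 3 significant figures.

(a) Volume: 1790 m³ = 1,790,000 L.
(a) Alkalinity to neutralize: (203 − 142) = 61 mg/L as CaCO₃ × 1,790,000 L = 109,200 g as CaCO₃.
(a) Equivalents of H⁺ required: 109,200 ÷ 50 g/eq = 2184 eq = 2184 mol HCl.
(a) Mass of HCl: 2184 × 36.5 = 79,710 g.
(a) Mass of 33.0% solution: 79,710 / 0.33 = 241,500 g.
(a) Volume: 241,500 g ÷ 1.08 g/mL = 223,600 mL.

(b) Volume: 400 m³ = 400,000 L.
(b) After draining 27% and refilling: 280 × 0.73 + 55 × 0.27 = 219.25 ppm.
(b) Deficit to target: 270 − 219.25 = 50.75 mg/L.
(b) As CaCO₃: 50.75 mg/L × 400,000 L = 20,300 g; ÷ 100.1 = 202.8 mol Ca²⁺.
(b) Mass: 202.8 × 147 = 29,810 g.

(a) 224 L; (b) 29.8 kg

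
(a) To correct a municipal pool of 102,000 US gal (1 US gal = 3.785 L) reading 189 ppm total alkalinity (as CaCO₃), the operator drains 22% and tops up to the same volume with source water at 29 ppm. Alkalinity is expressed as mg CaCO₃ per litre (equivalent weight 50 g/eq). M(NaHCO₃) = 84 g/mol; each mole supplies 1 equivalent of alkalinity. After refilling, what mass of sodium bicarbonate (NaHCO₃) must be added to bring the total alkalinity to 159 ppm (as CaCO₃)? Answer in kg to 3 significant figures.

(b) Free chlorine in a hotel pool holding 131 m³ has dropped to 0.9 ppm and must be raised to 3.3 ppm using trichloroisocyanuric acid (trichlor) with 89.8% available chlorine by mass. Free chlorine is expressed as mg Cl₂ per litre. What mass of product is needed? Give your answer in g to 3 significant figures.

(a) Volume: 102,000 US gal × 3.785 L/gal = 386,070 L.
(a) After draining 22% and refilling: 189 × 0.78 + 29 × 0.22 = 153.8 ppm.
(a) Deficit to target: 159 − 153.8 = 5.2 mg/L.
(a) As CaCO₃: 5.2 mg/L × 386,070 L = 2008 g; ÷ 50 g/eq ÷ 1 = 40.15 mol NaHCO₃.
(a) Mass: 40.15 × 84 = 3373 g.

(b) Volume: 131 m³ = 131,000 L.
(b) Chlorine deficit: 3.3 − 0.9 = 2.4 ppm = 2.4 mg/L as Cl₂.
(b) Cl₂ equivalent needed: 2.4 mg/L × 131,000 L = 314,400 mg = 314.4 g.
(b) Product at 89.8% available chlorine: 314.4 / 0.898 = 350.1 g.

(a) 3.37 kg; (b) 350 g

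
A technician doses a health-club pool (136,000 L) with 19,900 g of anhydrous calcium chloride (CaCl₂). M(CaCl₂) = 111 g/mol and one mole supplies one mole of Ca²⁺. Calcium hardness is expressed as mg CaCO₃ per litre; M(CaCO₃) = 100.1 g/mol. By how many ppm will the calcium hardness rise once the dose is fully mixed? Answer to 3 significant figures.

Moles of Ca²⁺: 19,900 g ÷ 111 g/mol = 179.3 mol.
As CaCO₃: 179.3 mol × 100.1 g/mol = 17,950 g.
Rise: 17,950 g / 136,000 L × 1000 = 132 mg/L.

132 ppm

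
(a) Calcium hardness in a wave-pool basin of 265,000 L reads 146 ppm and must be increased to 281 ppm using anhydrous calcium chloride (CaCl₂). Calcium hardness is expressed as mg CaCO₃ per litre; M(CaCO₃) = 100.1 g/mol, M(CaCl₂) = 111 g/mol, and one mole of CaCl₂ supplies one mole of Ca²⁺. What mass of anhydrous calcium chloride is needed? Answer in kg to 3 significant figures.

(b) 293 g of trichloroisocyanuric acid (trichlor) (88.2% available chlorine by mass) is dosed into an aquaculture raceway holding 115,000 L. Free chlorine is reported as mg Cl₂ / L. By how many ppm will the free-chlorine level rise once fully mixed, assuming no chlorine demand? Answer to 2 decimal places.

(a) Hardness to add: (281 − 146) = 135 mg/L as CaCO₃ × 265,000 L = 35,780 g as CaCO₃.
(a) Moles of Ca²⁺ (1 mol Ca²⁺ ≡ 1 mol CaCO₃): 35,780 / 100.1 g/mol = 357.4 mol.
(a) Mass of CaCl₂: 357.4 × 111 = 39,670 g.

(b) Available chlorine delivered: 293 g × 0.882 = 258.4 g as Cl₂.
(b) Concentration rise: 258.4 g / 115,000 L = 2.247 mg/L = 2.25 ppm.

(a) 39.7 kg; (b) 2.25 ppm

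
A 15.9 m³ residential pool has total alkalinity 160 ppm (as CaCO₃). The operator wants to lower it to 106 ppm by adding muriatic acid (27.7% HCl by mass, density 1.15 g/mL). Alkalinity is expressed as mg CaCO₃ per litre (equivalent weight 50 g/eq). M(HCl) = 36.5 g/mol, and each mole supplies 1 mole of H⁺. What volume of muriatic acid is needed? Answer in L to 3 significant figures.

Volume: 15.9 m³ = 15,900 L.
Alkalinity to neutralize: (160 − 106) = 54 mg/L as CaCO₃ × 15,900 L = 858.6 g as CaCO₃.
Equivalents of H⁺ required: 858.6 ÷ 50 g/eq = 17.17 eq = 17.17 mol HCl.
Mass of HCl: 17.17 × 36.5 = 626.8 g.
Mass of 27.7% solution: 626.8 / 0.277 = 2263 g.
Volume: 2263 g ÷ 1.15 g/mL = 1968 mL.

1.97 L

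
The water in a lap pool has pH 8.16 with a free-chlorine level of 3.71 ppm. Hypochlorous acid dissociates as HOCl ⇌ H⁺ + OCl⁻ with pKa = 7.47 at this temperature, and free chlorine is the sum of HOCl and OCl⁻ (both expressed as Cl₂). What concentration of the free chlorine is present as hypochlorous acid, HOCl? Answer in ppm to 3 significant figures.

0.629 ppm

[OCl⁻]/[HOCl] = 10^(pH − pKa) = 10^(8.16 − 7.47) = 10^0.69 = 4.898.
Fraction as HOCl = 1 / (1 + 4.898) = 0.1696.
HOCl = 0.1696 × 3.71 ppm = 0.629 ppm.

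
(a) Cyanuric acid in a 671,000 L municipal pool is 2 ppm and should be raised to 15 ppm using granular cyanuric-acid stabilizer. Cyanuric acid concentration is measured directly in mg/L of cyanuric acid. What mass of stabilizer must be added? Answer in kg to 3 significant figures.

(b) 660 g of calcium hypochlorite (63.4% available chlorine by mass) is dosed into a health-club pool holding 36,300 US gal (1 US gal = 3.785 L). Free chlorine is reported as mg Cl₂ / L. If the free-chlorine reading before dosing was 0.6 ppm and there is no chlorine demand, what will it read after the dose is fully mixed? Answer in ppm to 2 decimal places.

(a) 8.72 kg; (b) 3.65 ppm

(a) CYA to add: (15 − 2) = 13 mg/L × 671,000 L = 8723 g cyanuric acid.

(b) Volume: 36,300 US gal × 3.785 L/gal = 137,396 L.
(b) Available chlorine delivered: 660 g × 0.634 = 418.4 g as Cl₂.
(b) Concentration rise: 418.4 g / 137,396 L = 3.046 mg/L = 3.05 ppm.
(b) Final FC: 0.6 + 3.05 = 3.65 ppm.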